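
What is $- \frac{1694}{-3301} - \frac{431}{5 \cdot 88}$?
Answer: $- \frac{677371}{1452440} \approx -0.46637$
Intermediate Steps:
$- \frac{1694}{-3301} - \frac{431}{5 \cdot 88} = \left(-1694\right) \left(- \frac{1}{3301}\right) - \frac{431}{440} = \frac{1694}{3301} - \frac{431}{440} = - \frac{677371}{1452440}$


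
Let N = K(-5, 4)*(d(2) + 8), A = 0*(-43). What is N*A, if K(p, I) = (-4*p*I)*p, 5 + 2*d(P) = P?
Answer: 0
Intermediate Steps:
d(P) = -5/2 + P/2
K(p, I) = -4*I*p² (K(p, I) = (-4*I*p)*p = -4*I*p²)
A = 0
N = -2600 (N = (-4*4*(-5)²)*((-5/2 + (½)*2) + 8) = (-4*4*25)*((-5/2 + 1) + 8) = -400*(-3/2 + 8) = -400*13/2 = -2600)
N*A = -2600*0 = 0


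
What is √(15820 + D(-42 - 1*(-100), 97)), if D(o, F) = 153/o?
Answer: √53227354/58 ≈ 125.79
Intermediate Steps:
√(15820 + D(-42 - 1*(-100), 97)) = √(15820 + 153/(-42 - 1*(-100))) = √(15820 + 153/(-42 + 100)) = √(15820 + 153/58) = √(917713/58) = √53227354/58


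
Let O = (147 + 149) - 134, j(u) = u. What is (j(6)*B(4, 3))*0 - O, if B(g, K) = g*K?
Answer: -162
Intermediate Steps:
B(g, K) = K*g
O = 162 (O = 296 - 134 = 162)
(j(6)*B(4, 3))*0 - O = (6*(3*4))*0 - 1*162 = (6*12)*0 - 162 = 72*0 - 162 = 0 - 162 = -162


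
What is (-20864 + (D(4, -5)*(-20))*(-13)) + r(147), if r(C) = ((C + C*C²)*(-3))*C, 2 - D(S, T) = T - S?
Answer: -1400929474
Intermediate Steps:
D(S, T) = 2 + S - T (D(S, T) = 2 - (T - S) = 2 + (S - T) = 2 + S - T)
r(C) = C*(-3*C - 3*C³) (r(C) = ((C + C³)*(-3))*C = (-3*C - 3*C³)*C = C*(-3*C - 3*C³))
(-20864 + (D(4, -5)*(-20))*(-13)) + r(147) = (-20864 + ((2 + 4 - 1*(-5))*(-20))*(-13)) + 3*147²*(-1 - 1*147²) = (-20864 + ((2 + 4 + 5)*(-20))*(-13)) + 3*21609*(-1 - 1*21609) = (-20864 + (11*(-20))*(-13)) + 3*21609*(-1 - 21609) = (-20864 - 220*(-13)) + 3*21609*(-21610) = (-20864 + 2860) - 1400911470 = -18004 - 1400911470 = -1400929474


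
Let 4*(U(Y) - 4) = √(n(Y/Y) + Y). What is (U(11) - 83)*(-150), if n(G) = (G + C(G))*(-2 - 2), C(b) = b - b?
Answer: 11850 - 75*√7/2 ≈ 11751.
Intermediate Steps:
C(b) = 0
n(G) = -4*G (n(G) = (G + 0)*(-2 - 2) = G*(-4) = -4*G)
U(Y) = 4 + √(-4 + Y)/4 (U(Y) = 4 + √(-4*Y/Y + Y)/4 = 4 + √(-4*1 + Y)/4 = 4 + √(-4 + Y)/4)
(U(11) - 83)*(-150) = ((4 + √(-4 + 11)/4) - 83)*(-150) = ((4 + √7/4) - 83)*(-150) = (-79 + √7/4)*(-150) = 11850 - 75*√7/2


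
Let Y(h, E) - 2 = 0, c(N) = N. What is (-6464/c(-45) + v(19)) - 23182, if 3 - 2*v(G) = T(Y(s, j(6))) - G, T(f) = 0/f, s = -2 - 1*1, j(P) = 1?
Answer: -1036231/45 ≈ -23027.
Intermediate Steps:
s = -3 (s = -2 - 1 = -3)
Y(h, E) = 2 (Y(h, E) = 2 + 0 = 2)
T(f) = 0
v(G) = 3/2 + G/2 (v(G) = 3/2 - (0 - G)/2 = 3/2 - (-1)*G/2 = 3/2 + G/2)
(-6464/c(-45) + v(19)) - 23182 = (-6464/(-45) + (3/2 + (½)*19)) - 23182 = (-6464*(-1/45) + (3/2 + 19/2)) - 23182 = (6464/45 + 11) - 23182 = 6959/45 - 23182 = -1036231/45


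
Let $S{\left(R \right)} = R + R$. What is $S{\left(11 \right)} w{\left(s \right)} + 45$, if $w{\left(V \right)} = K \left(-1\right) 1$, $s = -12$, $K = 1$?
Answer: $23$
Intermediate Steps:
$S{\left(R \right)} = 2 R$
$w{\left(V \right)} = -1$ ($w{\left(V \right)} = 1 \left(-1\right) 1 = \left(-1\right) 1 = -1$)
$S{\left(11 \right)} w{\left(s \right)} + 45 = 2 \cdot 11 \left(-1\right) + 45 = 22 \left(-1\right) + 45 = -22 + 45 = 23$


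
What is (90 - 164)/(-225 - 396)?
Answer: 74/621 ≈ 0.11916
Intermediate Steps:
(90 - 164)/(-225 - 396) = -74/(-621) = -74*(-1/621) = 74/621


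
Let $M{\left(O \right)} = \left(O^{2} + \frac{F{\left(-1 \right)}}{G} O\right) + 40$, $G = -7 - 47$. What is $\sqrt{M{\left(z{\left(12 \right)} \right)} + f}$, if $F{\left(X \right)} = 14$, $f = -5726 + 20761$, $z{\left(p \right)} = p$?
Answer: $\frac{\sqrt{136943}}{3} \approx 123.35$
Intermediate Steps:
$f = 15035$
$G = -54$ ($G = -7 - 47 = -54$)
$M{\left(O \right)} = 40 + O^{2} - \frac{7 O}{27}$ ($M{\left(O \right)} = \left(O^{2} + \frac{14}{-54} O\right) + 40 = \left(O^{2} + 14 \left(- \frac{1}{54}\right) O\right) + 40 = \left(O^{2} - \frac{7 O}{27}\right) + 40 = 40 + O^{2} - \frac{7 O}{27}$)
$\sqrt{M{\left(z{\left(12 \right)} \right)} + f} = \sqrt{\left(40 + 12^{2} - \frac{28}{9}\right) + 15035} = \sqrt{\left(40 + 144 - \frac{28}{9}\right) + 15035} = \sqrt{\frac{1628}{9} + 15035} = \sqrt{\frac{136943}{9}} = \frac{\sqrt{136943}}{3}$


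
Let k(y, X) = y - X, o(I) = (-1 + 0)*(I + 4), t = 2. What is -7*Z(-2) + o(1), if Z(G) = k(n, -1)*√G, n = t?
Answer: -5 - 21*I*√2 ≈ -5.0 - 29.698*I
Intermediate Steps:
n = 2
o(I) = -4 - I (o(I) = -(4 + I) = -4 - I)
Z(G) = 3*√G (Z(G) = (2 - 1*(-1))*√G = (2 + 1)*√G = 3*√G)
-7*Z(-2) + o(1) = -21*√(-2) + (-4 - 1*1) = -21*I*√2 + (-4 - 1) = -21*I*√2 - 5 = -5 - 21*I*√2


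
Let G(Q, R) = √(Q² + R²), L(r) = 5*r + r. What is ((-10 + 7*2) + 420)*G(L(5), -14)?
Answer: 848*√274 ≈ 14037.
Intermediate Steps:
L(r) = 6*r
((-10 + 7*2) + 420)*G(L(5), -14) = ((-10 + 7*2) + 420)*√((6*5)² + (-14)²) = ((-10 + 14) + 420)*√(30² + 196) = (4 + 420)*√(900 + 196) = 424*√1096 = 424*(2*√274) = 848*√274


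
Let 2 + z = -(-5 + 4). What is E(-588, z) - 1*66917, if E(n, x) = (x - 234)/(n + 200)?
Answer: -25963561/388 ≈ -66916.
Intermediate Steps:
z = -1 (z = -2 - (-5 + 4) = -2 - 1*(-1) = -2 + 1 = -1)
E(n, x) = (-234 + x)/(200 + n)
E(-588, z) - 1*66917 = (-234 - 1)/(200 - 588) - 1*66917 = -235/(-388) - 66917 = -1/388*(-235) - 66917 = 235/388 - 66917 = -25963561/388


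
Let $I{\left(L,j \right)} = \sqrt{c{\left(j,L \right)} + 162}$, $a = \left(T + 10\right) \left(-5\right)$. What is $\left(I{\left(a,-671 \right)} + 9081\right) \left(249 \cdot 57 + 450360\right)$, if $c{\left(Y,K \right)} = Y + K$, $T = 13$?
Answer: $4218605793 + 1858212 i \sqrt{39} \approx 4.2186 \cdot 10^{9} + 1.1605 \cdot 10^{7} i$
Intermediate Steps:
$a = -115$ ($a = \left(13 + 10\right) \left(-5\right) = 23 \left(-5\right) = -115$)
$c{\left(Y,K \right)} = K + Y$
$I{\left(L,j \right)} = \sqrt{162 + L + j}$ ($I{\left(L,j \right)} = \sqrt{\left(L + j\right) + 162} = \sqrt{162 + L + j}$)
$\left(I{\left(a,-671 \right)} + 9081\right) \left(249 \cdot 57 + 450360\right) = \left(\sqrt{162 - 115 - 671} + 9081\right) \left(249 \cdot 57 + 450360\right) = \left(\sqrt{-624} + 9081\right) \left(14193 + 450360\right) = \left(4 i \sqrt{39} + 9081\right) 464553 = \left(9081 + 4 i \sqrt{39}\right) 464553 = 4218605793 + 1858212 i \sqrt{39}$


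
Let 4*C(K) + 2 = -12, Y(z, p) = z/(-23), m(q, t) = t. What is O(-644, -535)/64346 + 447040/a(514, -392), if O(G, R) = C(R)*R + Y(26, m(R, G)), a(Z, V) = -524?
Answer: -330788935287/387748996 ≈ -853.10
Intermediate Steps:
Y(z, p) = -z/23 (Y(z, p) = z*(-1/23) = -z/23)
C(K) = -7/2 (C(K) = -½ + (¼)*(-12) = -½ - 3 = -7/2)
O(G, R) = -26/23 - 7*R/2 (O(G, R) = -7*R/2 - 1/23*26 = -7*R/2 - 26/23 = -26/23 - 7*R/2)
O(-644, -535)/64346 + 447040/a(514, -392) = (-26/23 - 7/2*(-535))/64346 + 447040/(-524) = (-26/23 + 3745/2)*(1/64346) + 447040*(-1/524) = (86083/46)*(1/64346) - 111760/131 = 86083/2959916 - 111760/131 = -330788935287/387748996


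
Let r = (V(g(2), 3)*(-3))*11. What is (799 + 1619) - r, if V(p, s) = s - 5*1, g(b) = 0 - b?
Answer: 2352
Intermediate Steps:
g(b) = -b
V(p, s) = -5 + s (V(p, s) = s - 5 = -5 + s)
r = 66 (r = ((-5 + 3)*(-3))*11 = -2*(-3)*11 = 6*11 = 66)
(799 + 1619) - r = (799 + 1619) - 1*66 = 2418 - 66 = 2352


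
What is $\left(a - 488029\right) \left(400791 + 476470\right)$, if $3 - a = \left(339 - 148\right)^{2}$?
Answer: $-460129535327$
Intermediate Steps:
$a = -36478$ ($a = 3 - \left(339 - 148\right)^{2} = 3 - 191^{2} = 3 - 36481 = -36478$)
$\left(a - 488029\right) \left(400791 + 476470\right) = \left(-36478 - 488029\right) \left(400791 + 476470\right) = \left(-524507\right) 877261 = -460129535327$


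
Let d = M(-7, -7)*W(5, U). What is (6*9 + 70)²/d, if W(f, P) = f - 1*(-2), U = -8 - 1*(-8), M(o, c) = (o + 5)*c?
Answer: 7688/49 ≈ 156.90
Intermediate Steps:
M(o, c) = c*(5 + o) (M(o, c) = (5 + o)*c = c*(5 + o))
U = 0 (U = -8 + 8 = 0)
W(f, P) = 2 + f (W(f, P) = f + 2 = 2 + f)
d = 98 (d = (-7*(5 - 7))*(2 + 5) = -7*(-2)*7 = 14*7 = 98)
(6*9 + 70)²/d = (6*9 + 70)²/98 = (54 + 70)²*(1/98) = 124²*(1/98) = 15376*(1/98) = 7688/49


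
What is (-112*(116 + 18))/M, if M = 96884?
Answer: -3752/24221 ≈ -0.15491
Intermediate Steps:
(-112*(116 + 18))/M = -112*(116 + 18)/96884 = -112*134*(1/96884) = -15008*1/96884 = -3752/24221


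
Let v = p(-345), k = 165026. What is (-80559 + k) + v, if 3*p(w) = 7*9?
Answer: 84488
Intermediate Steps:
p(w) = 21 (p(w) = (7*9)/3 = (1/3)*63 = 21)
v = 21
(-80559 + k) + v = (-80559 + 165026) + 21 = 84467 + 21 = 84488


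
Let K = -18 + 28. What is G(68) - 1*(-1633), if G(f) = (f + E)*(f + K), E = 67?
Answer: 12163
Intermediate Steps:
K = 10
G(f) = (10 + f)*(67 + f) (G(f) = (f + 67)*(f + 10) = (67 + f)*(10 + f) = (10 + f)*(67 + f))
G(68) - 1*(-1633) = (670 + 68² + 77*68) - 1*(-1633) = (670 + 4624 + 5236) + 1633 = 10530 + 1633 = 12163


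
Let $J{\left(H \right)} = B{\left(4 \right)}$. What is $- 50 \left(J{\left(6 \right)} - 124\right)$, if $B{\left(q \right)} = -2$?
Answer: $6300$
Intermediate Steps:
$J{\left(H \right)} = -2$
$- 50 \left(J{\left(6 \right)} - 124\right) = - 50 \left(-2 - 124\right) = \left(-50\right) \left(-126\right) = 6300$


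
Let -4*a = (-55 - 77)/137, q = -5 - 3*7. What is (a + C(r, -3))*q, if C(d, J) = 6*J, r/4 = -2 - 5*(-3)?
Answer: 63258/137 ≈ 461.74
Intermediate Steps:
r = 52 (r = 4*(-2 - 5*(-3)) = 4*(-2 + 15) = 4*13 = 52)
q = -26 (q = -5 - 21 = -26)
a = 33/137 (a = -(-55 - 77)/(4*137) = -(-33)/137 = -1/4*(-132/137) = 33/137 ≈ 0.24088)
(a + C(r, -3))*q = (33/137 + 6*(-3))*(-26) = (33/137 - 18)*(-26) = -2433/137*(-26) = 63258/137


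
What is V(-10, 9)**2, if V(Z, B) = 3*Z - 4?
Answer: 1156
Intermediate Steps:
V(Z, B) = -4 + 3*Z
V(-10, 9)**2 = (-4 + 3*(-10))**2 = (-4 - 30)**2 = (-34)**2 = 1156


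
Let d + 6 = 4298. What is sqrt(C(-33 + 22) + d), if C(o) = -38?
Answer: sqrt(4254) ≈ 65.223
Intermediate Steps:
d = 4292 (d = -6 + 4298 = 4292)
sqrt(C(-33 + 22) + d) = sqrt(-38 + 4292) = sqrt(4254)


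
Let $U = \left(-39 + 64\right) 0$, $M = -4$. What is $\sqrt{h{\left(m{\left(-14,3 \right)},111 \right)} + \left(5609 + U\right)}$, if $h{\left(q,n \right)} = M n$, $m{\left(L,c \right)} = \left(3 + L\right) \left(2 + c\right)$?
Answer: $\sqrt{5165} \approx 71.868$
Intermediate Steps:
$m{\left(L,c \right)} = \left(2 + c\right) \left(3 + L\right)$
$h{\left(q,n \right)} = - 4 n$
$U = 0$ ($U = 25 \cdot 0 = 0$)
$\sqrt{h{\left(m{\left(-14,3 \right)},111 \right)} + \left(5609 + U\right)} = \sqrt{\left(-4\right) 111 + \left(5609 + 0\right)} = \sqrt{-444 + 5609} = \sqrt{5165}$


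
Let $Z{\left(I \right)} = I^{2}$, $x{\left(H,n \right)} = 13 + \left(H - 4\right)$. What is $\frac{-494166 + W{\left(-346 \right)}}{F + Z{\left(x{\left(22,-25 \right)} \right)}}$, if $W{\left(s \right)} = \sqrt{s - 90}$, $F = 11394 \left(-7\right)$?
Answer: $\frac{494166}{78797} - \frac{2 i \sqrt{109}}{78797} \approx 6.2714 - 0.00026499 i$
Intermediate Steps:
$F = -79758$
$W{\left(s \right)} = \sqrt{-90 + s}$
$x{\left(H,n \right)} = 9 + H$ ($x{\left(H,n \right)} = 13 + \left(H - 4\right) = 13 + \left(-4 + H\right) = 9 + H$)
$\frac{-494166 + W{\left(-346 \right)}}{F + Z{\left(x{\left(22,-25 \right)} \right)}} = \frac{-494166 + \sqrt{-90 - 346}}{-79758 + \left(9 + 22\right)^{2}} = \frac{-494166 + \sqrt{-436}}{-79758 + 31^{2}} = \frac{-494166 + 2 i \sqrt{109}}{-79758 + 961} = \frac{-494166 + 2 i \sqrt{109}}{-78797} = \left(-494166 + 2 i \sqrt{109}\right) \left(- \frac{1}{78797}\right) = \frac{494166}{78797} - \frac{2 i \sqrt{109}}{78797}$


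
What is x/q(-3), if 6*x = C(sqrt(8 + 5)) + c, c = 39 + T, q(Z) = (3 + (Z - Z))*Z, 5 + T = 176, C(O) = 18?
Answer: -38/9 ≈ -4.2222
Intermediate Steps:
T = 171 (T = -5 + 176 = 171)
q(Z) = 3*Z (q(Z) = (3 + 0)*Z = 3*Z)
c = 210 (c = 39 + 171 = 210)
x = 38 (x = (18 + 210)/6 = (1/6)*228 = 38)
x/q(-3) = 38/((3*(-3))) = 38/(-9) = 38*(-1/9) = -38/9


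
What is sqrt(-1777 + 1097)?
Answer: 2*I*sqrt(170) ≈ 26.077*I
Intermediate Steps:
sqrt(-1777 + 1097) = sqrt(-680) = 2*I*sqrt(170)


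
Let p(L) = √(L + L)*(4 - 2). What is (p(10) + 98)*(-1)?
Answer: -98 - 4*√5 ≈ -106.94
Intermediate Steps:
p(L) = 2*√2*√L (p(L) = √(2*L)*2 = (√2*√L)*2 = 2*√2*√L)
(p(10) + 98)*(-1) = (2*√2*√10 + 98)*(-1) = (4*√5 + 98)*(-1) = (98 + 4*√5)*(-1) = -98 - 4*√5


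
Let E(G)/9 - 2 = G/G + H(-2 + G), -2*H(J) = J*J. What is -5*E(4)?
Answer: -45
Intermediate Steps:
H(J) = -J²/2 (H(J) = -J*J/2 = -J²/2)
E(G) = 27 - 9*(-2 + G)²/2 (E(G) = 18 + 9*(G/G - (-2 + G)²/2) = 18 + 9*(1 - (-2 + G)²/2) = 18 + (9 - 9*(-2 + G)²/2) = 27 - 9*(-2 + G)²/2)
-5*E(4) = -5*(27 - 9*(-2 + 4)²/2) = -5*(27 - 9/2*2²) = -5*(27 - 9/2*4) = -5*(27 - 18) = -5*9 = -45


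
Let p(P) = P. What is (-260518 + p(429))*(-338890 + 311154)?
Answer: 7213828504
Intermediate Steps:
(-260518 + p(429))*(-338890 + 311154) = (-260518 + 429)*(-338890 + 311154) = -260089*(-27736) = 7213828504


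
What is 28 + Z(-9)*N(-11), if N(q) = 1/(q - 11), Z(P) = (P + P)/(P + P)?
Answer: 615/22 ≈ 27.955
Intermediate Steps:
Z(P) = 1 (Z(P) = (2*P)/((2*P)) = (2*P)*(1/(2*P)) = 1)
N(q) = 1/(-11 + q)
28 + Z(-9)*N(-11) = 28 + 1/(-11 - 11) = 28 + 1/(-22) = 28 + 1*(-1/22) = 28 - 1/22 = 615/22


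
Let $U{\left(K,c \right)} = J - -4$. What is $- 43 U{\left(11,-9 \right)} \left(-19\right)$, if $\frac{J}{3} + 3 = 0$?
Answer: $-4085$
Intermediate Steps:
$J = -9$ ($J = -9 + 3 \cdot 0 = -9 + 0 = -9$)
$U{\left(K,c \right)} = -5$ ($U{\left(K,c \right)} = -9 - -4 = -9 + 4 = -5$)
$- 43 U{\left(11,-9 \right)} \left(-19\right) = \left(-43\right) \left(-5\right) \left(-19\right) = 215 \left(-19\right) = -4085$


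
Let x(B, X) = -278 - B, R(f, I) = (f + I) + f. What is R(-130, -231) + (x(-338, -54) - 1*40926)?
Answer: -41357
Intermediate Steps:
R(f, I) = I + 2*f (R(f, I) = (I + f) + f = I + 2*f)
R(-130, -231) + (x(-338, -54) - 1*40926) = (-231 + 2*(-130)) + ((-278 - 1*(-338)) - 1*40926) = (-231 - 260) + ((-278 + 338) - 40926) = -491 + (60 - 40926) = -491 - 40866 = -41357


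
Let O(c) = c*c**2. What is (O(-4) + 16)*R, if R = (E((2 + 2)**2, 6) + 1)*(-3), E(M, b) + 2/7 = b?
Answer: 6768/7 ≈ 966.86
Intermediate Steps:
E(M, b) = -2/7 + b
O(c) = c**3
R = -141/7 (R = ((-2/7 + 6) + 1)*(-3) = (40/7 + 1)*(-3) = (47/7)*(-3) = -141/7 ≈ -20.143)
(O(-4) + 16)*R = ((-4)**3 + 16)*(-141/7) = (-64 + 16)*(-141/7) = -48*(-141/7) = 6768/7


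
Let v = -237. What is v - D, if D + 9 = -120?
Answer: -108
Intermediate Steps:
D = -129 (D = -9 - 120 = -129)
v - D = -237 - 1*(-129) = -237 + 129 = -108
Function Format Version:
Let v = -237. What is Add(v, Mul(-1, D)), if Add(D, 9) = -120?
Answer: -108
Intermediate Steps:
D = -129 (D = Add(-9, -120) = -129)
Add(v, Mul(-1, D)) = Add(-237, Mul(-1, -129)) = Add(-237, 129) = -108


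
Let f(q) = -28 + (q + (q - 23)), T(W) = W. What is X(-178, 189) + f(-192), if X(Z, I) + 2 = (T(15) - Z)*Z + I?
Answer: -34602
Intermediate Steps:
f(q) = -51 + 2*q (f(q) = -28 + (q + (-23 + q)) = -28 + (-23 + 2*q) = -51 + 2*q)
X(Z, I) = -2 + I + Z*(15 - Z) (X(Z, I) = -2 + ((15 - Z)*Z + I) = -2 + (Z*(15 - Z) + I) = -2 + (I + Z*(15 - Z)) = -2 + I + Z*(15 - Z))
X(-178, 189) + f(-192) = (-2 + 189 - 1*(-178)² + 15*(-178)) + (-51 + 2*(-192)) = (-2 + 189 - 1*31684 - 2670) + (-51 - 384) = (-2 + 189 - 31684 - 2670) - 435 = -34167 - 435 = -34602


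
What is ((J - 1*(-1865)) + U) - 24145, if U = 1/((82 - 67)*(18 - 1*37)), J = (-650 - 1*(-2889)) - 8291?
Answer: -8074621/285 ≈ -28332.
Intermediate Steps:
J = -6052 (J = (-650 + 2889) - 8291 = 2239 - 8291 = -6052)
U = -1/285 (U = 1/(15*(18 - 37)) = 1/(15*(-19)) = 1/(-285) = -1/285 ≈ -0.0035088)
((J - 1*(-1865)) + U) - 24145 = ((-6052 - 1*(-1865)) - 1/285) - 24145 = ((-6052 + 1865) - 1/285) - 24145 = (-4187 - 1/285) - 24145 = -1193296/285 - 24145 = -8074621/285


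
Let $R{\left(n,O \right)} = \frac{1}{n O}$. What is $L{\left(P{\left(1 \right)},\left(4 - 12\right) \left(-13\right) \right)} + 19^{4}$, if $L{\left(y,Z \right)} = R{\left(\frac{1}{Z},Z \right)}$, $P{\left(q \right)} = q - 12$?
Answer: $130322$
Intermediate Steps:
$R{\left(n,O \right)} = \frac{1}{O n}$
$P{\left(q \right)} = -12 + q$
$L{\left(y,Z \right)} = 1$ ($L{\left(y,Z \right)} = \frac{1}{Z \frac{1}{Z}} = \frac{Z}{Z} = 1$)
$L{\left(P{\left(1 \right)},\left(4 - 12\right) \left(-13\right) \right)} + 19^{4} = 1 + 19^{4} = 1 + 130321 = 130322$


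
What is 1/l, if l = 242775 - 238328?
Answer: 1/4447 ≈ 0.00022487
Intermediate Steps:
l = 4447
1/l = 1/4447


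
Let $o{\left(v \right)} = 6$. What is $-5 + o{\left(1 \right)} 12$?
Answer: $67$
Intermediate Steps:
$-5 + o{\left(1 \right)} 12 = -5 + 6 \cdot 12 = -5 + 72 = 67$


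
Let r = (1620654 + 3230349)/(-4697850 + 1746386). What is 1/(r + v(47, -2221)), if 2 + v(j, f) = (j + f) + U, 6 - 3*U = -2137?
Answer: -8854392/12956722649 ≈ -0.00068338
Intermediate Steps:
U = 2143/3 (U = 2 - ⅓*(-2137) = 2 + 2137/3 = 2143/3 ≈ 714.33)
v(j, f) = 2137/3 + f + j (v(j, f) = -2 + ((j + f) + 2143/3) = -2 + ((f + j) + 2143/3) = -2 + (2143/3 + f + j) = 2137/3 + f + j)
r = -4851003/2951464 (r = 4851003/(-2951464) = 4851003*(-1/2951464) = -4851003/2951464 ≈ -1.6436)
1/(r + v(47, -2221)) = 1/(-4851003/2951464 + (2137/3 - 2221 + 47)) = 1/(-4851003/2951464 - 4385/3) = 1/(-12956722649/8854392) = -8854392/12956722649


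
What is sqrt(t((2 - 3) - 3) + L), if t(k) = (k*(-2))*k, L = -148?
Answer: 6*I*sqrt(5) ≈ 13.416*I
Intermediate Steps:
t(k) = -2*k**2 (t(k) = (-2*k)*k = -2*k**2)
sqrt(t((2 - 3) - 3) + L) = sqrt(-2*((2 - 3) - 3)**2 - 148) = sqrt(-2*(-1 - 3)**2 - 148) = sqrt(-2*(-4)**2 - 148) = sqrt(-2*16 - 148) = sqrt(-32 - 148) = sqrt(-180) = 6*I*sqrt(5)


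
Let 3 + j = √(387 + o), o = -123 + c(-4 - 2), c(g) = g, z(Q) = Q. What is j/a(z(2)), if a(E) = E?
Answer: -3/2 + √258/2 ≈ 6.5312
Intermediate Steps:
o = -129 (o = -123 + (-4 - 2) = -123 - 6 = -129)
j = -3 + √258 (j = -3 + √(387 - 129) = -3 + √258 ≈ 13.062)
j/a(z(2)) = (-3 + √258)/2 = (-3 + √258)*(½) = -3/2 + √258/2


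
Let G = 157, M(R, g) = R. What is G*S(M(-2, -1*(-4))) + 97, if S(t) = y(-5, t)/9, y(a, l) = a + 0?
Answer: 88/9 ≈ 9.7778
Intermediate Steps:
y(a, l) = a
S(t) = -5/9
G*S(M(-2, -1*(-4))) + 97 = 157*(-5/9) + 97 = -785/9 + 97 = 88/9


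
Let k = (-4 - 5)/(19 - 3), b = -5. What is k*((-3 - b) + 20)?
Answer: -99/8 ≈ -12.375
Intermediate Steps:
k = -9/16 ≈ -0.56250
k*((-3 - b) + 20) = -9*((-3 - 1*(-5)) + 20)/16 = -9*((-3 + 5) + 20)/16 = -9*(2 + 20)/16 = -9/16*22 = -99/8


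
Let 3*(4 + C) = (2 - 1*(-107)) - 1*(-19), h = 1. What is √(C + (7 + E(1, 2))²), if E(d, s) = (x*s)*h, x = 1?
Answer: √1077/3 ≈ 10.939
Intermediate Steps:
E(d, s) = s (E(d, s) = (1*s)*1 = s*1 = s)
C = 116/3 (C = -4 + ((2 - 1*(-107)) - 1*(-19))/3 = -4 + ((2 + 107) + 19)/3 = -4 + (109 + 19)/3 = -4 + (⅓)*128 = -4 + 128/3 = 116/3 ≈ 38.667)
√(C + (7 + E(1, 2))²) = √(116/3 + (7 + 2)²) = √(116/3 + 9²) = √(116/3 + 81) = √(359/3) = √1077/3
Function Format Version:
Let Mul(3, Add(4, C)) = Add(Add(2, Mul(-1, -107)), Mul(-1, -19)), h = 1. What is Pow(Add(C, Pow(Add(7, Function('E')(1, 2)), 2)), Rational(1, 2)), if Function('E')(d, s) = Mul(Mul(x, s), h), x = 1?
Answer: Mul(Rational(1, 3), Pow(1077, Rational(1, 2))) ≈ 10.939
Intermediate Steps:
Function('E')(d, s) = s (Function('E')(d, s) = Mul(Mul(1, s), 1) = Mul(s, 1) = s)
C = Rational(116, 3) (C = Add(-4, Mul(Rational(1, 3), Add(Add(2, Mul(-1, -107)), Mul(-1, -19)))) = Add(-4, Mul(Rational(1, 3), Add(Add(2, 107), 19))) = Add(-4, Mul(Rational(1, 3), Add(109, 19))) = Add(-4, Mul(Rational(1, 3), 128)) = Add(-4, Rational(128, 3)) = Rational(116, 3) ≈ 38.667)
Pow(Add(C, Pow(Add(7, Function('E')(1, 2)), 2)), Rational(1, 2)) = Pow(Add(Rational(116, 3), Pow(Add(7, 2), 2)), Rational(1, 2)) = Pow(Add(Rational(116, 3), Pow(9, 2)), Rational(1, 2)) = Pow(Add(Rational(116, 3), 81), Rational(1, 2)) = Pow(Rational(359, 3), Rational(1, 2)) = Mul(Rational(1, 3), Pow(1077, Rational(1, 2)))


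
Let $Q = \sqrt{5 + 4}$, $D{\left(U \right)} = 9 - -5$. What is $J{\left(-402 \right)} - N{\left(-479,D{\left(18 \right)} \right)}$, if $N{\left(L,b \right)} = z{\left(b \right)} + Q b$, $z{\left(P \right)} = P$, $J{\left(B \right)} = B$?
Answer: $-458$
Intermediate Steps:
$D{\left(U \right)} = 14$ ($D{\left(U \right)} = 9 + 5 = 14$)
$Q = 3$ ($Q = \sqrt{9} = 3$)
$N{\left(L,b \right)} = 4 b$ ($N{\left(L,b \right)} = b + 3 b = 4 b$)
$J{\left(-402 \right)} - N{\left(-479,D{\left(18 \right)} \right)} = -402 - 4 \cdot 14 = -402 - 56 = -458$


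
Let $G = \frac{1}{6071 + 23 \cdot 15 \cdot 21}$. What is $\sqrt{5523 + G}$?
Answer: $\frac{\sqrt{244828871501}}{6658} \approx 74.317$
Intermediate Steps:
$G = \frac{1}{13316}$ ($G = \frac{1}{6071 + 345 \cdot 21} = \frac{1}{6071 + 7245} = \frac{1}{13316} \approx 7.5098 \cdot 10^{-5}$)
$\sqrt{5523 + G} = \sqrt{5523 + \frac{1}{13316}} = \sqrt{\frac{73544269}{13316}} = \frac{\sqrt{244828871501}}{6658}$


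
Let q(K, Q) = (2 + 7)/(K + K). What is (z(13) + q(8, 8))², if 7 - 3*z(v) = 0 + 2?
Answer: 11449/2304 ≈ 4.9692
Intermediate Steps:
z(v) = 5/3 (z(v) = 7/3 - (0 + 2)/3 = 7/3 - ⅓*2 = 7/3 - ⅔ = 5/3)
q(K, Q) = 9/(2*K) (q(K, Q) = 9/((2*K)) = 9*(1/(2*K)) = 9/(2*K))
(z(13) + q(8, 8))² = (5/3 + (9/2)/8)² = (5/3 + (9/2)*(⅛))² = (5/3 + 9/16)² = (107/48)² = 11449/2304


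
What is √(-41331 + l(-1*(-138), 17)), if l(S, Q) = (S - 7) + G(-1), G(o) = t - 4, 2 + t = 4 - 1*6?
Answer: 2*I*√10302 ≈ 203.0*I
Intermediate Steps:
t = -4 (t = -2 + (4 - 1*6) = -2 + (4 - 6) = -2 - 2 = -4)
G(o) = -8 (G(o) = -4 - 4 = -8)
l(S, Q) = -15 + S (l(S, Q) = (S - 7) - 8 = (-7 + S) - 8 = -15 + S)
√(-41331 + l(-1*(-138), 17)) = √(-41331 + (-15 - 1*(-138))) = √(-41331 + (-15 + 138)) = √(-41331 + 123) = √(-41208) = 2*I*√10302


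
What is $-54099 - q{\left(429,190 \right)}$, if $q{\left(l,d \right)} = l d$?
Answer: $-135609$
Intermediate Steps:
$q{\left(l,d \right)} = d l$
$-54099 - q{\left(429,190 \right)} = -54099 - 190 \cdot 429 = -54099 - 81510 = -135609$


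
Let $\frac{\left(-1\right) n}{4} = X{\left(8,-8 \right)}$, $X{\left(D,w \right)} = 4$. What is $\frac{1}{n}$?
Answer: $- \frac{1}{16} \approx -0.0625$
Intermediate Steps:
$n = -16$ ($n = \left(-4\right) 4 = -16$)
$\frac{1}{n} = \frac{1}{-16} = - \frac{1}{16}$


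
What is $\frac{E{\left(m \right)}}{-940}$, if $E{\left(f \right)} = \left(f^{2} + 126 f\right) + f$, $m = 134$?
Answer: $- \frac{17487}{470} \approx -37.206$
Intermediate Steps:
$E{\left(f \right)} = f^{2} + 127 f$
$\frac{E{\left(m \right)}}{-940} = \frac{134 \left(127 + 134\right)}{-940} = 134 \cdot 261 \left(- \frac{1}{940}\right) = 34974 \left(- \frac{1}{940}\right) = - \frac{17487}{470}$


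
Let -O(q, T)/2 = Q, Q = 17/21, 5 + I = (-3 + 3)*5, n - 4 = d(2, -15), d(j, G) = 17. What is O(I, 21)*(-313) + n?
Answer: 11083/21 ≈ 527.76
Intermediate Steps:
n = 21 (n = 4 + 17 = 21)
I = -5 (I = -5 + (-3 + 3)*5 = -5 + 0*5 = -5 + 0 = -5)
Q = 17/21 (Q = 17*(1/21) = 17/21 ≈ 0.80952)
O(q, T) = -34/21 (O(q, T) = -2*17/21 = -34/21)
O(I, 21)*(-313) + n = -34/21*(-313) + 21 = 10642/21 + 21 = 11083/21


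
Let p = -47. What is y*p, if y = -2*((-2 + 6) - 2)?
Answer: 188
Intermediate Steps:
y = -4 (y = -2*(4 - 2) = -2*2 = -4)
y*p = -4*(-47) = 188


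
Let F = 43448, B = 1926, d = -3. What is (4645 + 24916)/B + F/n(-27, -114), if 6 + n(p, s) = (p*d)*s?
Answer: 7894283/741510 ≈ 10.646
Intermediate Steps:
n(p, s) = -6 - 3*p*s (n(p, s) = -6 + (p*(-3))*s = -6 + (-3*p)*s = -6 - 3*p*s)
(4645 + 24916)/B + F/n(-27, -114) = (4645 + 24916)/1926 + 43448/(-6 - 3*(-27)*(-114)) = 29561*(1/1926) + 43448/(-6 - 9234) = 29561/1926 + 43448/(-9240) = 29561/1926 + 43448*(-1/9240) = 29561/1926 - 5431/1155 = 7894283/741510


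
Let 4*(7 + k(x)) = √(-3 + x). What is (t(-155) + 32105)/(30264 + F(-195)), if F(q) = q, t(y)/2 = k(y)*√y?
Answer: 32105/30069 - √24490/60138 - 14*I*√155/30069 ≈ 1.0651 - 0.0057966*I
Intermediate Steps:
k(x) = -7 + √(-3 + x)/4
t(y) = 2*√y*(-7 + √(-3 + y)/4) (t(y) = 2*((-7 + √(-3 + y)/4)*√y) = 2*(√y*(-7 + √(-3 + y)/4)) = 2*√y*(-7 + √(-3 + y)/4))
(t(-155) + 32105)/(30264 + F(-195)) = (√(-155)*(-28 + √(-3 - 155))/2 + 32105)/(30264 - 195) = ((I*√155)*(-28 + √(-158))/2 + 32105)/30069 = ((I*√155)*(-28 + I*√158)/2 + 32105)*(1/30069) = (I*√155*(-28 + I*√158)/2 + 32105)*(1/30069) = (32105 + I*√155*(-28 + I*√158)/2)*(1/30069) = 32105/30069 + I*√155*(-28 + I*√158)/60138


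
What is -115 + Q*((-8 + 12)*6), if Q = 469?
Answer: 11141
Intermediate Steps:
-115 + Q*((-8 + 12)*6) = -115 + 469*((-8 + 12)*6) = -115 + 469*(4*6) = -115 + 469*24 = -115 + 11256 = 11141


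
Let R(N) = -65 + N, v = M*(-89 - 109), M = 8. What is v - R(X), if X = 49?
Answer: -1568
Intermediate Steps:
v = -1584 (v = 8*(-89 - 109) = 8*(-198) = -1584)
v - R(X) = -1584 - (-65 + 49) = -1584 - 1*(-16) = -1584 + 16 = -1568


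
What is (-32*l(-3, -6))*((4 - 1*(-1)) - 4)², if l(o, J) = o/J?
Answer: -16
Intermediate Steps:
(-32*l(-3, -6))*((4 - 1*(-1)) - 4)² = (-(-96)/(-6))*((4 - 1*(-1)) - 4)² = (-(-96)*(-1)/6)*((4 + 1) - 4)² = (-32*½)*(5 - 4)² = -16*1² = -16*1 = -16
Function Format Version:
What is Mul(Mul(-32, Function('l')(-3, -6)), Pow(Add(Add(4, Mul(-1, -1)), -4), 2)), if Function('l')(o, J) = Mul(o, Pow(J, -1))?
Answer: -16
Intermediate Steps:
Mul(Mul(-32, Function('l')(-3, -6)), Pow(Add(Add(4, Mul(-1, -1)), -4), 2)) = Mul(Mul(-32, Mul(-3, Pow(-6, -1))), Pow(Add(Add(4, Mul(-1, -1)), -4), 2)) = Mul(Mul(-32, Mul(-3, Rational(-1, 6))), Pow(Add(Add(4, 1), -4), 2)) = Mul(Mul(-32, Rational(1, 2)), Pow(Add(5, -4), 2)) = Mul(-16, Pow(1, 2)) = Mul(-16, 1) = -16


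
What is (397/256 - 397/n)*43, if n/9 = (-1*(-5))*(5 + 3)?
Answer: 221923/11520 ≈ 19.264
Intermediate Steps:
n = 360 (n = 9*((-1*(-5))*(5 + 3)) = 9*(5*8) = 9*40 = 360)
(397/256 - 397/n)*43 = (397/256 - 397/360)*43 = (5161/11520)*43 = 221923/11520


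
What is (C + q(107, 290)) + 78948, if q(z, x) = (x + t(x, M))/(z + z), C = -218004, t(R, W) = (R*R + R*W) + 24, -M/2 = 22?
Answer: -14843165/107 ≈ -1.3872e+5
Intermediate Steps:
M = -44 (M = -2*22 = -44)
t(R, W) = 24 + R² + R*W (t(R, W) = (R² + R*W) + 24 = 24 + R² + R*W)
q(z, x) = (24 + x² - 43*x)/(2*z) (q(z, x) = (x + (24 + x² + x*(-44)))/(z + z) = (x + (24 + x² - 44*x))/((2*z)) = (24 + x² - 43*x)*(1/(2*z)) = (24 + x² - 43*x)/(2*z))
(C + q(107, 290)) + 78948 = (-218004 + (½)*(24 + 290² - 43*290)/107) + 78948 = (-218004 + (½)*(1/107)*(24 + 84100 - 12470)) + 78948 = (-218004 + (½)*(1/107)*71654) + 78948 = (-218004 + 35827/107) + 78948 = -23290601/107 + 78948 = -14843165/107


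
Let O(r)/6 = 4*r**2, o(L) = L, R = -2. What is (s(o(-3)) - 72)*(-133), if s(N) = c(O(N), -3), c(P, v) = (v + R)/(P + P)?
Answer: 4137497/432 ≈ 9577.5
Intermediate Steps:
O(r) = 24*r**2 (O(r) = 6*(4*r**2) = 24*r**2)
c(P, v) = (-2 + v)/(2*P) (c(P, v) = (v - 2)/(P + P) = (-2 + v)/((2*P)) = (-2 + v)*(1/(2*P)) = (-2 + v)/(2*P))
s(N) = -5/(48*N**2) (s(N) = (-2 - 3)/(2*((24*N**2))) = (1/2)*(1/(24*N**2))*(-5) = -5/(48*N**2))
(s(o(-3)) - 72)*(-133) = (-5/48/(-3)**2 - 72)*(-133) = (-5/48*1/9 - 72)*(-133) = (-5/432 - 72)*(-133) = -31109/432*(-133) = 4137497/432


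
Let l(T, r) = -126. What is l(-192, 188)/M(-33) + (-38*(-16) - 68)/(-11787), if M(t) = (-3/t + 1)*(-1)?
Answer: 907239/7858 ≈ 115.45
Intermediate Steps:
M(t) = -1 + 3/t (M(t) = (1 - 3/t)*(-1) = -1 + 3/t)
l(-192, 188)/M(-33) + (-38*(-16) - 68)/(-11787) = -126*(-33/(3 - 1*(-33))) + (-38*(-16) - 68)/(-11787) = -126*(-33/(3 + 33)) + (608 - 68)*(-1/11787) = -126/((-1/33*36)) + 540*(-1/11787) = -126/(-12/11) - 180/3929 = -126*(-11/12) - 180/3929 = 231/2 - 180/3929 = 907239/7858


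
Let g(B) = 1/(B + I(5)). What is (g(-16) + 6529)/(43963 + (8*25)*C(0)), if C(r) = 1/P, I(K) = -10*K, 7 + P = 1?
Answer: 61559/414194 ≈ 0.14862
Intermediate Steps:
P = -6 (P = -7 + 1 = -6)
C(r) = -1/6 (C(r) = 1/(-6) = -1/6)
g(B) = 1/(-50 + B) (g(B) = 1/(B - 10*5) = 1/(B - 50) = 1/(-50 + B))
(g(-16) + 6529)/(43963 + (8*25)*C(0)) = (1/(-50 - 16) + 6529)/(43963 + (8*25)*(-1/6)) = (1/(-66) + 6529)/(43963 + 200*(-1/6)) = (-1/66 + 6529)/(43963 - 100/3) = 430913/(66*(131789/3)) = (430913/66)*(3/131789) = 61559/414194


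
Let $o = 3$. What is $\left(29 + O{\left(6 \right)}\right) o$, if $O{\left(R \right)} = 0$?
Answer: $87$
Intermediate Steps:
$\left(29 + O{\left(6 \right)}\right) o = \left(29 + 0\right) 3 = 29 \cdot 3 = 87$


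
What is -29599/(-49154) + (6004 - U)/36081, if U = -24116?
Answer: 849493333/591175158 ≈ 1.4370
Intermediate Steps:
-29599/(-49154) + (6004 - U)/36081 = -29599/(-49154) + (6004 - 1*(-24116))/36081 = -29599*(-1/49154) + (6004 + 24116)*(1/36081) = 29599/49154 + 30120*(1/36081) = 29599/49154 + 10040/12027 = 849493333/591175158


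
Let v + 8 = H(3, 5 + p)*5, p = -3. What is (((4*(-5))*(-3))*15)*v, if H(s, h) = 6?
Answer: 19800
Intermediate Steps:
v = 22 (v = -8 + 6*5 = -8 + 30 = 22)
(((4*(-5))*(-3))*15)*v = (((4*(-5))*(-3))*15)*22 = (-20*(-3)*15)*22 = (60*15)*22 = 900*22 = 19800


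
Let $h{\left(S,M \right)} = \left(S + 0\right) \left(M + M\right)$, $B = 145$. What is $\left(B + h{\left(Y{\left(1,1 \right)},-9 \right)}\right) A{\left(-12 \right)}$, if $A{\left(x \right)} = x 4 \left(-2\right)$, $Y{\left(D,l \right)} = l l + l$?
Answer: $10464$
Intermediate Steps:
$Y{\left(D,l \right)} = l + l^{2}$ ($Y{\left(D,l \right)} = l^{2} + l = l + l^{2}$)
$A{\left(x \right)} = - 8 x$ ($A{\left(x \right)} = 4 x \left(-2\right) = - 8 x$)
$h{\left(S,M \right)} = 2 M S$ ($h{\left(S,M \right)} = S 2 M = 2 M S$)
$\left(B + h{\left(Y{\left(1,1 \right)},-9 \right)}\right) A{\left(-12 \right)} = \left(145 + 2 \left(-9\right) 1 \left(1 + 1\right)\right) \left(\left(-8\right) \left(-12\right)\right) = \left(145 + 2 \left(-9\right) 1 \cdot 2\right) 96 = \left(145 + 2 \left(-9\right) 2\right) 96 = \left(145 - 36\right) 96 = 109 \cdot 96 = 10464$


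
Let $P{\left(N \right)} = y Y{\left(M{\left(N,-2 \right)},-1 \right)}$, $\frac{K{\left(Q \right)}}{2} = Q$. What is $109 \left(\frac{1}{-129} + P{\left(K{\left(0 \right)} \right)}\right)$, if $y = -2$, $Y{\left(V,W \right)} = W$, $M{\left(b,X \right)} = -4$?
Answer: $\frac{28013}{129} \approx 217.16$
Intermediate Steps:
$K{\left(Q \right)} = 2 Q$
$P{\left(N \right)} = 2$ ($P{\left(N \right)} = \left(-2\right) \left(-1\right) = 2$)
$109 \left(\frac{1}{-129} + P{\left(K{\left(0 \right)} \right)}\right) = 109 \left(\frac{1}{-129} + 2\right) = 109 \left(- \frac{1}{129} + 2\right) = 109 \cdot \frac{257}{129} = \frac{28013}{129}$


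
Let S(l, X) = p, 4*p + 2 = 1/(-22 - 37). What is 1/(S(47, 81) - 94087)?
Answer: -236/22204651 ≈ -1.0628e-5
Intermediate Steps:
p = -119/236 (p = -½ + 1/(4*(-22 - 37)) = -½ + (¼)/(-59) = -½ + (¼)*(-1/59) = -½ - 1/236 = -119/236 ≈ -0.50424)
S(l, X) = -119/236
1/(S(47, 81) - 94087) = 1/(-119/236 - 94087) = 1/(-22204651/236) = -236/22204651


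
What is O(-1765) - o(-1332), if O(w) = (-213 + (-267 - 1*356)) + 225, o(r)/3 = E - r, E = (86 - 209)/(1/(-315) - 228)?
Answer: -330995582/71821 ≈ -4608.6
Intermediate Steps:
E = 38745/71821 (E = -123/(-1/315 - 228) = -123/(-71821/315) = -123*(-315/71821) = 38745/71821 ≈ 0.53947)
o(r) = 116235/71821 - 3*r (o(r) = 3*(38745/71821 - r) = 116235/71821 - 3*r)
O(w) = -611 (O(w) = (-213 + (-267 - 356)) + 225 = (-213 - 623) + 225 = -836 + 225 = -611)
O(-1765) - o(-1332) = -611 - (116235/71821 - 3*(-1332)) = -611 - (116235/71821 + 3996) = -611 - 1*287112951/71821 = -611 - 287112951/71821 = -330995582/71821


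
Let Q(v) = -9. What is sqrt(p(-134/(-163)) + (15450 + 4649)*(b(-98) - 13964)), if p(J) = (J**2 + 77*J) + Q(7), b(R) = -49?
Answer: I*sqrt(7483085307634)/163 ≈ 16782.0*I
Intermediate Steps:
p(J) = -9 + J**2 + 77*J (p(J) = (J**2 + 77*J) - 9 = -9 + J**2 + 77*J)
sqrt(p(-134/(-163)) + (15450 + 4649)*(b(-98) - 13964)) = sqrt((-9 + (-134/(-163))**2 + 77*(-134/(-163))) + (15450 + 4649)*(-49 - 13964)) = sqrt((-9 + (-134*(-1/163))**2 + 77*(-134*(-1/163))) + 20099*(-14013)) = sqrt((-9 + (134/163)**2 + 77*(134/163)) - 281647287) = sqrt((-9 + 17956/26569 + 10318/163) - 281647287) = sqrt(1460669/26569 - 281647287) = sqrt(-7483085307634/26569) = I*sqrt(7483085307634)/163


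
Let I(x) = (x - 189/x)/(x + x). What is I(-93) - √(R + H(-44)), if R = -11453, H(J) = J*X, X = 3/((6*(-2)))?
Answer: 470/961 - I*√11442 ≈ 0.48907 - 106.97*I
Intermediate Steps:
X = -¼ (X = 3/(-12) = 3*(-1/12) = -¼ ≈ -0.25000)
H(J) = -J/4 (H(J) = J*(-¼) = -J/4)
I(x) = (x - 189/x)/(2*x) (I(x) = (x - 189/x)/((2*x)) = (x - 189/x)*(1/(2*x)) = (x - 189/x)/(2*x))
I(-93) - √(R + H(-44)) = (½)*(-189 + (-93)²)/(-93)² - √(-11453 - ¼*(-44)) = (½)*(1/8649)*(-189 + 8649) - √(-11453 + 11) = (½)*(1/8649)*8460 - √(-11442) = 470/961 - I*√11442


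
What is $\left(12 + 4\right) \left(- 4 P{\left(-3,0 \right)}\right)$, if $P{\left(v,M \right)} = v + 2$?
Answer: $64$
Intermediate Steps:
$P{\left(v,M \right)} = 2 + v$
$\left(12 + 4\right) \left(- 4 P{\left(-3,0 \right)}\right) = \left(12 + 4\right) \left(- 4 \left(2 - 3\right)\right) = 16 \left(\left(-4\right) \left(-1\right)\right) = 16 \cdot 4 = 64$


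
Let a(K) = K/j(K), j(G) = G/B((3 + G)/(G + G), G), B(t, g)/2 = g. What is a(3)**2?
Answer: 36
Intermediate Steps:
B(t, g) = 2*g
j(G) = 1/2 (j(G) = G/((2*G)) = G*(1/(2*G)) = 1/2)
a(K) = 2*K (a(K) = K/(1/2) = K*2 = 2*K)
a(3)**2 = (2*3)**2 = 6**2 = 36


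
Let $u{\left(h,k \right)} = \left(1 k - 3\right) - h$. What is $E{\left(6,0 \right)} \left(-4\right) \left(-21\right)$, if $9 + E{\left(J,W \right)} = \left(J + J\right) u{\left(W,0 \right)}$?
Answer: $-3780$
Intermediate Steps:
$u{\left(h,k \right)} = -3 + k - h$ ($u{\left(h,k \right)} = \left(k - 3\right) - h = \left(-3 + k\right) - h = -3 + k - h$)
$E{\left(J,W \right)} = -9 + 2 J \left(-3 - W\right)$ ($E{\left(J,W \right)} = -9 + \left(J + J\right) \left(-3 + 0 - W\right) = -9 + 2 J \left(-3 - W\right)$)
$E{\left(6,0 \right)} \left(-4\right) \left(-21\right) = \left(-9 - 12 \left(3 + 0\right)\right) \left(-4\right) \left(-21\right) = \left(-9 - 12 \cdot 3\right) \left(-4\right) \left(-21\right) = \left(-9 - 36\right) \left(-4\right) \left(-21\right) = \left(-45\right) \left(-4\right) \left(-21\right) = 180 \left(-21\right) = -3780$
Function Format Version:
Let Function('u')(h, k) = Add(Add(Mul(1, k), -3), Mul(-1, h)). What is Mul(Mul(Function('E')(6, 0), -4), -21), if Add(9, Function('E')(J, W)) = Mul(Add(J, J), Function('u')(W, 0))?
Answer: -3780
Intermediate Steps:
Function('u')(h, k) = Add(-3, k, Mul(-1, h)) (Function('u')(h, k) = Add(Add(k, -3), Mul(-1, h)) = Add(Add(-3, k), Mul(-1, h)) = Add(-3, k, Mul(-1, h)))
Function('E')(J, W) = Add(-9, Mul(2, J, Add(-3, Mul(-1, W)))) (Function('E')(J, W) = Add(-9, Mul(Add(J, J), Add(-3, 0, Mul(-1, W)))) = Add(-9, Mul(Mul(2, J), Add(-3, Mul(-1, W)))) = Add(-9, Mul(2, J, Add(-3, Mul(-1, W)))))
Mul(Mul(Function('E')(6, 0), -4), -21) = Mul(Mul(Add(-9, Mul(-2, 6, Add(3, 0))), -4), -21) = Mul(Mul(Add(-9, Mul(-2, 6, 3)), -4), -21) = Mul(Mul(Add(-9, -36), -4), -21) = Mul(Mul(-45, -4), -21) = Mul(180, -21) = -3780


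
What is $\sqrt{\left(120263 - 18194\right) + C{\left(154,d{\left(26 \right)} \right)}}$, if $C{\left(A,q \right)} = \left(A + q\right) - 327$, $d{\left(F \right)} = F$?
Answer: $\sqrt{101922} \approx 319.25$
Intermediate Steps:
$C{\left(A,q \right)} = -327 + A + q$
$\sqrt{\left(120263 - 18194\right) + C{\left(154,d{\left(26 \right)} \right)}} = \sqrt{\left(120263 - 18194\right) + \left(-327 + 154 + 26\right)} = \sqrt{\left(120263 - 18194\right) - 147} = \sqrt{102069 - 147} = \sqrt{101922}$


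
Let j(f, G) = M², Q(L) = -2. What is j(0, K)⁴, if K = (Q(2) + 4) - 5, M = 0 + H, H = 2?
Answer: 256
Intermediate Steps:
M = 2 (M = 0 + 2 = 2)
K = -3 (K = (-2 + 4) - 5 = 2 - 5 = -3)
j(f, G) = 4 (j(f, G) = 2² = 4)
j(0, K)⁴ = 4⁴ = 256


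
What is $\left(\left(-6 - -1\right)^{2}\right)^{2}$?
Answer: $625$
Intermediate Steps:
$\left(\left(-6 - -1\right)^{2}\right)^{2} = \left(\left(-6 + \left(-2 + 3\right)\right)^{2}\right)^{2} = \left(\left(-6 + 1\right)^{2}\right)^{2} = \left(\left(-5\right)^{2}\right)^{2} = 25^{2} = 625$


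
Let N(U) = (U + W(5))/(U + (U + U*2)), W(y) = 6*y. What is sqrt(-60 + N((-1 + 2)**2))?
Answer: I*sqrt(209)/2 ≈ 7.2284*I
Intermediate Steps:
N(U) = (30 + U)/(4*U) (N(U) = (U + 6*5)/(U + (U + U*2)) = (U + 30)/(U + (U + 2*U)) = (30 + U)/(U + 3*U) = (30 + U)/((4*U)) = (30 + U)*(1/(4*U)) = (30 + U)/(4*U))
sqrt(-60 + N((-1 + 2)**2)) = sqrt(-60 + (30 + (-1 + 2)**2)/(4*((-1 + 2)**2))) = sqrt(-60 + (30 + 1**2)/(4*(1**2))) = sqrt(-60 + (1/4)*(30 + 1)/1) = sqrt(-60 + (1/4)*1*31) = sqrt(-60 + 31/4) = sqrt(-209/4) = I*sqrt(209)/2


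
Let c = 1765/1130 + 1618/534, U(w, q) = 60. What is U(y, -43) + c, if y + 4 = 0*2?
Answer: 3897605/60342 ≈ 64.592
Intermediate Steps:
y = -4 (y = -4 + 0*2 = -4 + 0 = -4)
c = 277085/60342 (c = 1765*(1/1130) + 1618*(1/534) = 353/226 + 809/267 = 277085/60342 ≈ 4.5919)
U(y, -43) + c = 60 + 277085/60342 = 3897605/60342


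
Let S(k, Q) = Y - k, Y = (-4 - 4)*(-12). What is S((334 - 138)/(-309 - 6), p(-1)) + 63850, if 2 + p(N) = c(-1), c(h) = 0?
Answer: 2877598/45 ≈ 63947.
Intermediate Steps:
p(N) = -2 (p(N) = -2 + 0 = -2)
Y = 96 (Y = -8*(-12) = 96)
S(k, Q) = 96 - k
S((334 - 138)/(-309 - 6), p(-1)) + 63850 = (96 - (334 - 138)/(-309 - 6)) + 63850 = (96 - 196/(-315)) + 63850 = (96 - 196*(-1)/315) + 63850 = (96 - 1*(-28/45)) + 63850 = (96 + 28/45) + 63850 = 4348/45 + 63850 = 2877598/45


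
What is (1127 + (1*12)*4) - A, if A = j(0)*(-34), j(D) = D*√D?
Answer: 1175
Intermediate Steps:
j(D) = D^(3/2)
A = 0 (A = 0^(3/2)*(-34) = 0*(-34) = 0)
(1127 + (1*12)*4) - A = (1127 + (1*12)*4) - 1*0 = (1127 + 12*4) + 0 = (1127 + 48) + 0 = 1175 + 0 = 1175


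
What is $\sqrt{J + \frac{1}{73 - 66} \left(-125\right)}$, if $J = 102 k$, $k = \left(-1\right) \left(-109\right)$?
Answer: $\frac{\sqrt{543907}}{7} \approx 105.36$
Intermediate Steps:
$k = 109$
$J = 11118$ ($J = 102 \cdot 109 = 11118$)
$\sqrt{J + \frac{1}{73 - 66} \left(-125\right)} = \sqrt{11118 + \frac{1}{73 - 66} \left(-125\right)} = \sqrt{11118 + \frac{1}{7} \left(-125\right)} = \sqrt{11118 - \frac{125}{7}} = \sqrt{\frac{77701}{7}} = \frac{\sqrt{543907}}{7}$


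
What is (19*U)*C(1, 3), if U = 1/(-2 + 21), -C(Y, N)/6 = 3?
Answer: -18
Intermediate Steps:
C(Y, N) = -18 (C(Y, N) = -6*3 = -18)
U = 1/19 ≈ 0.052632
(19*U)*C(1, 3) = (19*(1/19))*(-18) = 1*(-18) = -18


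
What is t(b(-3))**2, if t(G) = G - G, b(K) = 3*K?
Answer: 0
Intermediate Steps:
t(G) = 0
t(b(-3))**2 = 0**2 = 0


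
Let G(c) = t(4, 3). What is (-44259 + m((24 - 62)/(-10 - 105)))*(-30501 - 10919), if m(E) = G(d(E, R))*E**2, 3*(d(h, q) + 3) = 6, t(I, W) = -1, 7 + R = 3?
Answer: 4848846540196/2645 ≈ 1.8332e+9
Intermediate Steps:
R = -4 (R = -7 + 3 = -4)
d(h, q) = -1 (d(h, q) = -3 + (1/3)*6 = -3 + 2 = -1)
G(c) = -1
m(E) = -E**2
(-44259 + m((24 - 62)/(-10 - 105)))*(-30501 - 10919) = (-44259 - ((24 - 62)/(-10 - 105))**2)*(-30501 - 10919) = (-44259 - (-38/(-115))**2)*(-41420) = (-44259 - (-38*(-1/115))**2)*(-41420) = (-44259 - (38/115)**2)*(-41420) = (-44259 - 1*1444/13225)*(-41420) = (-44259 - 1444/13225)*(-41420) = -585326719/13225*(-41420) = 4848846540196/2645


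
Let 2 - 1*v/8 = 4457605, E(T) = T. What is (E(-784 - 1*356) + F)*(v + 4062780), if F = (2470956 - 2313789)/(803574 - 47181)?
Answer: 9080549542283844/252131 ≈ 3.6015e+10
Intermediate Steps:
v = -35660824 (v = 16 - 8*4457605 = 16 - 35660840 = -35660824)
F = 52389/252131 (F = 157167/756393 = 157167*(1/756393) = 52389/252131 ≈ 0.20778)
(E(-784 - 1*356) + F)*(v + 4062780) = ((-784 - 1*356) + 52389/252131)*(-35660824 + 4062780) = ((-784 - 356) + 52389/252131)*(-31598044) = (-1140 + 52389/252131)*(-31598044) = -287376951/252131*(-31598044) = 9080549542283844/252131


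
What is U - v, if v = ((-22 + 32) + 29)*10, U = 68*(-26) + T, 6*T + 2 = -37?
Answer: -4329/2 ≈ -2164.5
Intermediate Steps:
T = -13/2 (T = -1/3 + (1/6)*(-37) = -1/3 - 37/6 = -13/2 ≈ -6.5000)
U = -3549/2 (U = 68*(-26) - 13/2 = -1768 - 13/2 = -3549/2 ≈ -1774.5)
v = 390 (v = (10 + 29)*10 = 39*10 = 390)
U - v = -3549/2 - 1*390 = -3549/2 - 390 = -4329/2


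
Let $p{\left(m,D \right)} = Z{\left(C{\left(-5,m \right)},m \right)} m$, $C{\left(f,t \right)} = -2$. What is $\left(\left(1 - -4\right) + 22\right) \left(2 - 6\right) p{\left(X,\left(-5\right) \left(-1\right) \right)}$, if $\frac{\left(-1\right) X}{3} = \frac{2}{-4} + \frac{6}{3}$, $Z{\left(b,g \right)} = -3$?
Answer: $-1458$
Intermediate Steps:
$X = - \frac{9}{2}$ ($X = - 3 \left(\frac{2}{-4} + \frac{6}{3}\right) = - 3 \left(2 \left(- \frac{1}{4}\right) + 6 \cdot \frac{1}{3}\right) = - 3 \left(- \frac{1}{2} + 2\right) = \left(-3\right) \frac{3}{2} = - \frac{9}{2} \approx -4.5$)
$p{\left(m,D \right)} = - 3 m$
$\left(\left(1 - -4\right) + 22\right) \left(2 - 6\right) p{\left(X,\left(-5\right) \left(-1\right) \right)} = \left(\left(1 - -4\right) + 22\right) \left(2 - 6\right) \left(\left(-3\right) \left(- \frac{9}{2}\right)\right) = \left(\left(1 + 4\right) + 22\right) \left(-4\right) \frac{27}{2} = \left(5 + 22\right) \left(-4\right) \frac{27}{2} = 27 \left(-4\right) \frac{27}{2} = \left(-108\right) \frac{27}{2} = -1458$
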